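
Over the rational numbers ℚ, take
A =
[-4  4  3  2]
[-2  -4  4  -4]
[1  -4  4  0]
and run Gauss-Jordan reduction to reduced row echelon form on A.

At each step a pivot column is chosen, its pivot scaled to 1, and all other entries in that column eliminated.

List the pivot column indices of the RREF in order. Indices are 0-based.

pivot columns: 0, 1, 2

step 1: normalize row 0 (÷-4) = (1, -1, -3/4, -1/2)
  row 1: subtract -2×row0 = (0, -6, 5/2, -5)
  row 2: subtract 1×row0 = (0, -3, 19/4, 1/2)
step 2: normalize row 1 (÷-6) = (0, 1, -5/12, 5/6)
  row 0: subtract -1×row1 = (1, 0, -7/6, 1/3)
  row 2: subtract -3×row1 = (0, 0, 7/2, 3)
step 3: normalize row 2 (÷7/2) = (0, 0, 1, 6/7)
  row 0: subtract -7/6×row2 = (1, 0, 0, 4/3)
  row 1: subtract -5/12×row2 = (0, 1, 0, 25/21)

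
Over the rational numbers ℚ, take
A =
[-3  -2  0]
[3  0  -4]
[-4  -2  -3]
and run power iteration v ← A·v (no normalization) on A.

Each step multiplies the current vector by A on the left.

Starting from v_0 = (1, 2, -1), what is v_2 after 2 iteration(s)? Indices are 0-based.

v_0 = (1, 2, -1).
v_1 = A·v_0 = (-7, 7, -5).
v_2 = A·v_1 = (7, -1, 29).

v_2 = (7, -1, 29)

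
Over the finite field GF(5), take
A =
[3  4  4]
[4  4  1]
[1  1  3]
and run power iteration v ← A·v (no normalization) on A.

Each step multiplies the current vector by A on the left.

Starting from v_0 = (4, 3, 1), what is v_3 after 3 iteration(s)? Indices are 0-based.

v_3 = (0, 4, 4)

v_0 = (4, 3, 1).
v_1 = A·v_0 = (3, 4, 0).
v_2 = A·v_1 = (0, 3, 2).
v_3 = A·v_2 = (0, 4, 4).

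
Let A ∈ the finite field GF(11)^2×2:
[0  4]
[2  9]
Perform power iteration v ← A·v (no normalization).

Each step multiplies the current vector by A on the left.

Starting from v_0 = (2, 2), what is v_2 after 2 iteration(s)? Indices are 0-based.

v_2 = (0, 5)

v_0 = (2, 2).
v_1 = A·v_0 = (8, 0).
v_2 = A·v_1 = (0, 5).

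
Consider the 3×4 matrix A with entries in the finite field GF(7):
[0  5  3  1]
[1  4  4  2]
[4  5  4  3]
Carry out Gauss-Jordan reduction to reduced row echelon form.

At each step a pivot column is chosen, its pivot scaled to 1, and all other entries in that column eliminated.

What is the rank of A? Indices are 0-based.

rank = 3

pivot(0,0): swap R0↔R1
pivot(0,0)=1: scale R0 → (1, 4, 4, 2)
  clear (2,0): R2 −= (4)R0 → (0, 3, 2, 2)
pivot(1,1)=5: scale R1 → (0, 1, 2, 3)
  clear (0,1): R0 −= (4)R1 → (1, 0, 3, 4)
  clear (2,1): R2 −= (3)R1 → (0, 0, 3, 0)
pivot(2,2)=3: scale R2 → (0, 0, 1, 0)
  clear (0,2): R0 −= (3)R2 → (1, 0, 0, 4)
  clear (1,2): R1 −= (2)R2 → (0, 1, 0, 3)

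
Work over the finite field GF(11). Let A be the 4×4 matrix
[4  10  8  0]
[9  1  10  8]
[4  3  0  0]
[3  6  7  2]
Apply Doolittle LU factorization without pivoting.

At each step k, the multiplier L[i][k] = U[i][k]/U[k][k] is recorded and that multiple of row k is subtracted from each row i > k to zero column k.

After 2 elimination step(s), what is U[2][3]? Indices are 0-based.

U[2][3] = 2

k=0: U[0][0]=4
  eliminate (1,0): mult=5, new row 1: (0, 6, 3, 8); set L[1][0]=5
  eliminate (2,0): mult=1, new row 2: (0, 4, 3, 0); set L[2][0]=1
  eliminate (3,0): mult=9, new row 3: (0, 4, 1, 2); set L[3][0]=9
k=1: U[1][1]=6
  eliminate (2,1): mult=8, new row 2: (0, 0, 1, 2); set L[2][1]=8
  eliminate (3,1): mult=8, new row 3: (0, 0, 10, 4); set L[3][1]=8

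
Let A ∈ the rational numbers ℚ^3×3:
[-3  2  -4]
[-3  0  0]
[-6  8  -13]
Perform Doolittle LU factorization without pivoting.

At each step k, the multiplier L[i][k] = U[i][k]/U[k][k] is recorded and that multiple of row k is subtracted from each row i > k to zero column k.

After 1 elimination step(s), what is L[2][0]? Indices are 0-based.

L[2][0] = 2

k=0: U[0][0]=-3
  eliminate (1,0): mult=1, new row 1: (0, -2, 4); set L[1][0]=1
  eliminate (2,0): mult=2, new row 2: (0, 4, -5); set L[2][0]=2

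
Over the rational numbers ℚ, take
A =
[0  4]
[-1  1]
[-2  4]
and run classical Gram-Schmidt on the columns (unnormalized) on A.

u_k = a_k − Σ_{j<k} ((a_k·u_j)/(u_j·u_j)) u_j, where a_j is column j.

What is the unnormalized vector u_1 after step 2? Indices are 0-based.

Step 1: u_0 = a_0 = (0, -1, -2).
Step 2: u_1 = a_1 − (-9/5)·u_0 = (4, -4/5, 2/5).

u_1 = (4, -4/5, 2/5)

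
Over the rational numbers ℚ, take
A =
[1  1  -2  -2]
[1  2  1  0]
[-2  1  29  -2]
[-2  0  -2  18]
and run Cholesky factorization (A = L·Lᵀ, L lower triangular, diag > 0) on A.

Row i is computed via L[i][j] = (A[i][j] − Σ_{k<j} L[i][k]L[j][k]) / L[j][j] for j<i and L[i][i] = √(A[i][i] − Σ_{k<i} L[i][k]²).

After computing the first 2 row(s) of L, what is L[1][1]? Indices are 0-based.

L[1][1] = 1

Step 1: L[0][0] = √(1) = 1.
  L[1][0] = (1) / L[0][0] = 1.
Step 2: L[1][1] = √(1) = 1.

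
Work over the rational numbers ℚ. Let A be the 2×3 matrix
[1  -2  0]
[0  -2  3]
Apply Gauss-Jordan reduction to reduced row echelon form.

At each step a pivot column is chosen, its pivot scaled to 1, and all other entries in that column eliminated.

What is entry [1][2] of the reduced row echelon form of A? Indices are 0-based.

M[1][2] = -3/2

step 1: normalize row 0 (÷1) = (1, -2, 0)
step 2: normalize row 1 (÷-2) = (0, 1, -3/2)
  row 0: subtract -2×row1 = (1, 0, -3)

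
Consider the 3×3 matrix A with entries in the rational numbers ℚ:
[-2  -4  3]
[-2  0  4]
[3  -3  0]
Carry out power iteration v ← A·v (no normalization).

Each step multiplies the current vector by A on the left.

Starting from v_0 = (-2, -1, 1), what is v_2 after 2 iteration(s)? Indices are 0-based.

v_2 = (-63, -34, 9)

v_0 = (-2, -1, 1).
v_1 = A·v_0 = (11, 8, -3).
v_2 = A·v_1 = (-63, -34, 9).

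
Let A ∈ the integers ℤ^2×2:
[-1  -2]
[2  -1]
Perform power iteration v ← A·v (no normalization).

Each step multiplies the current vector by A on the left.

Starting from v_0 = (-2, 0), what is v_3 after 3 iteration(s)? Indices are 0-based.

v_3 = (-22, 4)

v_0 = (-2, 0).
v_1 = A·v_0 = (2, -4).
v_2 = A·v_1 = (6, 8).
v_3 = A·v_2 = (-22, 4).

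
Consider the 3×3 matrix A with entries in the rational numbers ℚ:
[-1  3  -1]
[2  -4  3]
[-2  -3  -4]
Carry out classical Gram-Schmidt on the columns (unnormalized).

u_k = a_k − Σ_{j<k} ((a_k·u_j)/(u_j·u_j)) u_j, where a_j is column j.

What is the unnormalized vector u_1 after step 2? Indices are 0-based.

Step 1: u_0 = a_0 = (-1, 2, -2).
Step 2: u_1 = a_1 − (-5/9)·u_0 = (22/9, -26/9, -37/9).

u_1 = (22/9, -26/9, -37/9)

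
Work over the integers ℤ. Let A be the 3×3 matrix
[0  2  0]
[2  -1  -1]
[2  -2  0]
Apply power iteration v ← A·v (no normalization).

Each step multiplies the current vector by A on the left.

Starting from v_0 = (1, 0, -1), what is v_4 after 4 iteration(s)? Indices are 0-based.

v_4 = (46, -65, -66)

v_0 = (1, 0, -1).
v_1 = A·v_0 = (0, 3, 2).
v_2 = A·v_1 = (6, -5, -6).
v_3 = A·v_2 = (-10, 23, 22).
v_4 = A·v_3 = (46, -65, -66).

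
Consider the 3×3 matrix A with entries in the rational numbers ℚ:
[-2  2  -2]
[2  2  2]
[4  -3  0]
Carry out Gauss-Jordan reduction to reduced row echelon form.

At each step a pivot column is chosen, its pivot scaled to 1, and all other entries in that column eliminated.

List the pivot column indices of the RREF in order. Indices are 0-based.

pivot columns: 0, 1, 2

step 1: normalize row 0 (÷-2) = (1, -1, 1)
  row 1: subtract 2×row0 = (0, 4, 0)
  row 2: subtract 4×row0 = (0, 1, -4)
step 2: normalize row 1 (÷4) = (0, 1, 0)
  row 0: subtract -1×row1 = (1, 0, 1)
  row 2: subtract 1×row1 = (0, 0, -4)
step 3: normalize row 2 (÷-4) = (0, 0, 1)
  row 0: subtract 1×row2 = (1, 0, 0)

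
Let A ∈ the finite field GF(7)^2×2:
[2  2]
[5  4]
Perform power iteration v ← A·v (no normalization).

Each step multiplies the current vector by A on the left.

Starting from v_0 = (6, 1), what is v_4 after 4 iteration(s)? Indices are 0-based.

v_4 = (1, 4)

v_0 = (6, 1).
v_1 = A·v_0 = (0, 6).
v_2 = A·v_1 = (5, 3).
v_3 = A·v_2 = (2, 2).
v_4 = A·v_3 = (1, 4).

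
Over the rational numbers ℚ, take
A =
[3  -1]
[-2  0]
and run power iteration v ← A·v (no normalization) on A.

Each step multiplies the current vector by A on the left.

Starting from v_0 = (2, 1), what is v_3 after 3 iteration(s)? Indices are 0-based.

v_0 = (2, 1).
v_1 = A·v_0 = (5, -4).
v_2 = A·v_1 = (19, -10).
v_3 = A·v_2 = (67, -38).

v_3 = (67, -38)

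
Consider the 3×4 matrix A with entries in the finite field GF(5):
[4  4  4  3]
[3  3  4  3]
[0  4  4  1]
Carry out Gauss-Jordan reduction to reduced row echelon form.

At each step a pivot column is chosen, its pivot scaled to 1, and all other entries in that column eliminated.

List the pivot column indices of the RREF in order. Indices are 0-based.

pivot(0,0)=4: scale R0 → (1, 1, 1, 2)
  clear (1,0): R1 −= (3)R0 → (0, 0, 1, 2)
pivot(1,1): swap R1↔R2
pivot(1,1)=4: scale R1 → (0, 1, 1, 4)
  clear (0,1): R0 −= (1)R1 → (1, 0, 0, 3)
pivot(2,2)=1: scale R2 → (0, 0, 1, 2)
  clear (1,2): R1 −= (1)R2 → (0, 1, 0, 2)

pivot columns: 0, 1, 2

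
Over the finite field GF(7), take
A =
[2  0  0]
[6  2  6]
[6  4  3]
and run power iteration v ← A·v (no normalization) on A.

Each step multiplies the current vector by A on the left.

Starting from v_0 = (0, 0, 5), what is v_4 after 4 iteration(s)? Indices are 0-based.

v_4 = (0, 1, 3)

v_0 = (0, 0, 5).
v_1 = A·v_0 = (0, 2, 1).
v_2 = A·v_1 = (0, 3, 4).
v_3 = A·v_2 = (0, 2, 3).
v_4 = A·v_3 = (0, 1, 3).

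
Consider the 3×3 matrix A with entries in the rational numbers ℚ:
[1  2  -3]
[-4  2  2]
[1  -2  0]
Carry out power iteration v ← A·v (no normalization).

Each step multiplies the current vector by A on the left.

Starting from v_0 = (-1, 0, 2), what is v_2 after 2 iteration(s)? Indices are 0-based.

v_2 = (12, 42, -23)

v_0 = (-1, 0, 2).
v_1 = A·v_0 = (-7, 8, -1).
v_2 = A·v_1 = (12, 42, -23).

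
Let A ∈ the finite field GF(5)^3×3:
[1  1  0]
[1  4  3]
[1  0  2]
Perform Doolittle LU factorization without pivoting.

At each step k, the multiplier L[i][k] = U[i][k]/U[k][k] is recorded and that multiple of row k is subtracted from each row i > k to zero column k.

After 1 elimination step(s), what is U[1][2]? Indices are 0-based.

[col 0] pivot 1
  R1 -= 1*R0 → (0, 3, 3)  (L[1][0] := 1)
  R2 -= 1*R0 → (0, 4, 2)  (L[2][0] := 1)

U[1][2] = 3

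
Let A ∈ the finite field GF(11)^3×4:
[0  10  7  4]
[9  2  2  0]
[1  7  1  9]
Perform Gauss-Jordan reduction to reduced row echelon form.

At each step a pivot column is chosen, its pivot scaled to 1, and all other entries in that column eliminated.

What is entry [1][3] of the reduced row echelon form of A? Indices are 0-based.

M[1][3] = 0

step 1: exchange rows 0,1
step 1: normalize row 0 (÷9) = (1, 10, 10, 0)
  row 2: subtract 1×row0 = (0, 8, 2, 9)
step 2: normalize row 1 (÷10) = (0, 1, 4, 7)
  row 0: subtract 10×row1 = (1, 0, 3, 7)
  row 2: subtract 8×row1 = (0, 0, 3, 8)
step 3: normalize row 2 (÷3) = (0, 0, 1, 10)
  row 0: subtract 3×row2 = (1, 0, 0, 10)
  row 1: subtract 4×row2 = (0, 1, 0, 0)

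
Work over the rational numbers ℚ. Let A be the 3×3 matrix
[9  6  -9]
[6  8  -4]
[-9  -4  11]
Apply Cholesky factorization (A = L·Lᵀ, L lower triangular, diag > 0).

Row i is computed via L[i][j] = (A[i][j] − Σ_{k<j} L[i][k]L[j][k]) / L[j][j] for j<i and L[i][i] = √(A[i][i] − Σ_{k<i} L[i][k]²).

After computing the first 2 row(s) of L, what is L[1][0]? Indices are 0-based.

Step 1: L[0][0] = √(9) = 3.
  L[1][0] = (6) / L[0][0] = 2.
Step 2: L[1][1] = √(4) = 2.

L[1][0] = 2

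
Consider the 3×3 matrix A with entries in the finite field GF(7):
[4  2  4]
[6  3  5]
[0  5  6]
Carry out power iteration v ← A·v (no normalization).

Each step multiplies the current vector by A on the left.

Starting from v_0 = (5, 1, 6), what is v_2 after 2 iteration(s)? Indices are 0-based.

v_2 = (5, 5, 1)

v_0 = (5, 1, 6).
v_1 = A·v_0 = (4, 0, 6).
v_2 = A·v_1 = (5, 5, 1).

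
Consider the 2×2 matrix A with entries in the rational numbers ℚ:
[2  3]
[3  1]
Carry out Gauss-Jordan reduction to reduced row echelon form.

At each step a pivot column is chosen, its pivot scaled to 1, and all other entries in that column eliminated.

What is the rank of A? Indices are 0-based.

rank = 2

[1] R0 /= 2  ⇒  (1, 3/2)
     R1 -= 3·R0  ⇒  (0, -7/2)
[2] R1 /= -7/2  ⇒  (0, 1)
     R0 -= 3/2·R1  ⇒  (1, 0)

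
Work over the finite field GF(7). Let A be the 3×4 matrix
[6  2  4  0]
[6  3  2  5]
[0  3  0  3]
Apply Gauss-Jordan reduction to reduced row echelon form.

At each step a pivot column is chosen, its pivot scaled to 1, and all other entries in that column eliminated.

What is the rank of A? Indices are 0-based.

rank = 3

pivot(0,0)=6: scale R0 → (1, 5, 3, 0)
  clear (1,0): R1 −= (6)R0 → (0, 1, 5, 5)
pivot(1,1)=1: scale R1 → (0, 1, 5, 5)
  clear (0,1): R0 −= (5)R1 → (1, 0, 6, 3)
  clear (2,1): R2 −= (3)R1 → (0, 0, 6, 2)
pivot(2,2)=6: scale R2 → (0, 0, 1, 5)
  clear (0,2): R0 −= (6)R2 → (1, 0, 0, 1)
  clear (1,2): R1 −= (5)R2 → (0, 1, 0, 1)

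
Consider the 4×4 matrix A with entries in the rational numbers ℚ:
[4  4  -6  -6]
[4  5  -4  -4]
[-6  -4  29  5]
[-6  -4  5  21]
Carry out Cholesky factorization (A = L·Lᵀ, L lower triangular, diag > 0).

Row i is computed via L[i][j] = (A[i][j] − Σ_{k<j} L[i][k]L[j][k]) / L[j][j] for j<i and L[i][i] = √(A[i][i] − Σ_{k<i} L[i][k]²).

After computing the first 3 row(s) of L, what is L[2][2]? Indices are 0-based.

Step 1: L[0][0] = √(4) = 2.
  L[1][0] = (4) / L[0][0] = 2.
Step 2: L[1][1] = √(1) = 1.
  L[2][0] = (-6) / L[0][0] = -3.
  L[2][1] = (2) / L[1][1] = 2.
Step 3: L[2][2] = √(16) = 4.

L[2][2] = 4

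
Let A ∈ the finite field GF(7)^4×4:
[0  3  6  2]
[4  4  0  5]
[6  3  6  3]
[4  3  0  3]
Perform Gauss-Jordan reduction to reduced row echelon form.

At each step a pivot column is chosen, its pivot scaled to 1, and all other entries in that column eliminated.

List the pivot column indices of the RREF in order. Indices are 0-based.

pivot columns: 0, 1, 2, 3

pivot(0,0): swap R0↔R1
pivot(0,0)=4: scale R0 → (1, 1, 0, 3)
  clear (2,0): R2 −= (6)R0 → (0, 4, 6, 6)
  clear (3,0): R3 −= (4)R0 → (0, 6, 0, 5)
pivot(1,1)=3: scale R1 → (0, 1, 2, 3)
  clear (0,1): R0 −= (1)R1 → (1, 0, 5, 0)
  clear (2,1): R2 −= (4)R1 → (0, 0, 5, 1)
  clear (3,1): R3 −= (6)R1 → (0, 0, 2, 1)
pivot(2,2)=5: scale R2 → (0, 0, 1, 3)
  clear (0,2): R0 −= (5)R2 → (1, 0, 0, 6)
  clear (1,2): R1 −= (2)R2 → (0, 1, 0, 4)
  clear (3,2): R3 −= (2)R2 → (0, 0, 0, 2)
pivot(3,3)=2: scale R3 → (0, 0, 0, 1)
  clear (0,3): R0 −= (6)R3 → (1, 0, 0, 0)
  clear (1,3): R1 −= (4)R3 → (0, 1, 0, 0)
  clear (2,3): R2 −= (3)R3 → (0, 0, 1, 0)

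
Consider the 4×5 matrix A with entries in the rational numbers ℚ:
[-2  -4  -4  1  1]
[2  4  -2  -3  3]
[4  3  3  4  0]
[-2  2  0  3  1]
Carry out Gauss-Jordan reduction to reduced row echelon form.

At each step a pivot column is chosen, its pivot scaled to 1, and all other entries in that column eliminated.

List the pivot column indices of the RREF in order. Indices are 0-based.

[1] R0 /= -2  ⇒  (1, 2, 2, -1/2, -1/2)
     R1 -= 2·R0  ⇒  (0, 0, -6, -2, 4)
     R2 -= 4·R0  ⇒  (0, -5, -5, 6, 2)
     R3 -= -2·R0  ⇒  (0, 6, 4, 2, 0)
[2] R1 <-> R2
[2] R1 /= -5  ⇒  (0, 1, 1, -6/5, -2/5)
     R0 -= 2·R1  ⇒  (1, 0, 0, 19/10, 3/10)
     R3 -= 6·R1  ⇒  (0, 0, -2, 46/5, 12/5)
[3] R2 /= -6  ⇒  (0, 0, 1, 1/3, -2/3)
     R1 -= 1·R2  ⇒  (0, 1, 0, -23/15, 4/15)
     R3 -= -2·R2  ⇒  (0, 0, 0, 148/15, 16/15)
[4] R3 /= 148/15  ⇒  (0, 0, 0, 1, 4/37)
     R0 -= 19/10·R3  ⇒  (1, 0, 0, 0, 7/74)
     R1 -= -23/15·R3  ⇒  (0, 1, 0, 0, 16/37)
     R2 -= 1/3·R3  ⇒  (0, 0, 1, 0, -26/37)

pivot columns: 0, 1, 2, 3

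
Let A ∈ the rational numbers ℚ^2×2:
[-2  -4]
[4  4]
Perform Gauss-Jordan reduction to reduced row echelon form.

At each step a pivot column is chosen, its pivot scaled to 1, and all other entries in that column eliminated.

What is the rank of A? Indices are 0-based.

[1] R0 /= -2  ⇒  (1, 2)
     R1 -= 4·R0  ⇒  (0, -4)
[2] R1 /= -4  ⇒  (0, 1)
     R0 -= 2·R1  ⇒  (1, 0)

rank = 2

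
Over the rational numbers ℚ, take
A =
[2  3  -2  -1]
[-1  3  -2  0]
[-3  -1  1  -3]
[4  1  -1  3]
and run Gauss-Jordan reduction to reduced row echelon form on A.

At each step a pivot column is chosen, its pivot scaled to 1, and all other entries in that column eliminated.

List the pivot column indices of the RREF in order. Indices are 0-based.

[1] R0 /= 2  ⇒  (1, 3/2, -1, -1/2)
     R1 -= -1·R0  ⇒  (0, 9/2, -3, -1/2)
     R2 -= -3·R0  ⇒  (0, 7/2, -2, -9/2)
     R3 -= 4·R0  ⇒  (0, -5, 3, 5)
[2] R1 /= 9/2  ⇒  (0, 1, -2/3, -1/9)
     R0 -= 3/2·R1  ⇒  (1, 0, 0, -1/3)
     R2 -= 7/2·R1  ⇒  (0, 0, 1/3, -37/9)
     R3 -= -5·R1  ⇒  (0, 0, -1/3, 40/9)
[3] R2 /= 1/3  ⇒  (0, 0, 1, -37/3)
     R1 -= -2/3·R2  ⇒  (0, 1, 0, -25/3)
     R3 -= -1/3·R2  ⇒  (0, 0, 0, 1/3)
[4] R3 /= 1/3  ⇒  (0, 0, 0, 1)
     R0 -= -1/3·R3  ⇒  (1, 0, 0, 0)
     R1 -= -25/3·R3  ⇒  (0, 1, 0, 0)
     R2 -= -37/3·R3  ⇒  (0, 0, 1, 0)

pivot columns: 0, 1, 2, 3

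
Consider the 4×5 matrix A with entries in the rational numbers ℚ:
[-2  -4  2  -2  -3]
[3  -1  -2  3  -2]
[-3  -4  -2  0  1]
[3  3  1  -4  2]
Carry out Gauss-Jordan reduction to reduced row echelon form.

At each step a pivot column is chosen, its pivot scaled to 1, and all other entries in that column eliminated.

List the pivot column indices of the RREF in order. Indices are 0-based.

pivot(0,0)=-2: scale R0 → (1, 2, -1, 1, 3/2)
  clear (1,0): R1 −= (3)R0 → (0, -7, 1, 0, -13/2)
  clear (2,0): R2 −= (-3)R0 → (0, 2, -5, 3, 11/2)
  clear (3,0): R3 −= (3)R0 → (0, -3, 4, -7, -5/2)
pivot(1,1)=-7: scale R1 → (0, 1, -1/7, 0, 13/14)
  clear (0,1): R0 −= (2)R1 → (1, 0, -5/7, 1, -5/14)
  clear (2,1): R2 −= (2)R1 → (0, 0, -33/7, 3, 51/14)
  clear (3,1): R3 −= (-3)R1 → (0, 0, 25/7, -7, 2/7)
pivot(2,2)=-33/7: scale R2 → (0, 0, 1, -7/11, -17/22)
  clear (0,2): R0 −= (-5/7)R2 → (1, 0, 0, 6/11, -10/11)
  clear (1,2): R1 −= (-1/7)R2 → (0, 1, 0, -1/11, 9/11)
  clear (3,2): R3 −= (25/7)R2 → (0, 0, 0, -52/11, 67/22)
pivot(3,3)=-52/11: scale R3 → (0, 0, 0, 1, -67/104)
  clear (0,3): R0 −= (6/11)R3 → (1, 0, 0, 0, -29/52)
  clear (1,3): R1 −= (-1/11)R3 → (0, 1, 0, 0, 79/104)
  clear (2,3): R2 −= (-7/11)R3 → (0, 0, 1, 0, -123/104)

pivot columns: 0, 1, 2, 3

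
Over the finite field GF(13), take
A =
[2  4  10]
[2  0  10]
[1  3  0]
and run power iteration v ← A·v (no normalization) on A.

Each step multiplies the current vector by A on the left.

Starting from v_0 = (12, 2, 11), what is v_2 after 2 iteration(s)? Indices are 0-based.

v_2 = (12, 9, 11)

v_0 = (12, 2, 11).
v_1 = A·v_0 = (12, 4, 5).
v_2 = A·v_1 = (12, 9, 11).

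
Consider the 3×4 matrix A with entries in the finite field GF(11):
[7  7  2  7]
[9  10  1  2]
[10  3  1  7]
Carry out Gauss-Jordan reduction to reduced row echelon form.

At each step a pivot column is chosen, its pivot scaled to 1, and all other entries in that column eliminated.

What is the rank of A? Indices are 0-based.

step 1: normalize row 0 (÷7) = (1, 1, 5, 1)
  row 1: subtract 9×row0 = (0, 1, 0, 4)
  row 2: subtract 10×row0 = (0, 4, 6, 8)
step 2: normalize row 1 (÷1) = (0, 1, 0, 4)
  row 0: subtract 1×row1 = (1, 0, 5, 8)
  row 2: subtract 4×row1 = (0, 0, 6, 3)
step 3: normalize row 2 (÷6) = (0, 0, 1, 6)
  row 0: subtract 5×row2 = (1, 0, 0, 0)

rank = 3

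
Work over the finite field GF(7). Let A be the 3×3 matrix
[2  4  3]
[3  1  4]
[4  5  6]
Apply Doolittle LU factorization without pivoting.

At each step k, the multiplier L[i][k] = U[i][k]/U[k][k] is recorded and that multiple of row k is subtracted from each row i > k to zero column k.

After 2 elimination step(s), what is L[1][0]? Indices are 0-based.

L[1][0] = 5

Step 1: pivot at (0,0) is 2.
  row1 ← row1 − (5)·row0  ⇒  L[1][0]=5, U row1=(0, 2, 3)
  row2 ← row2 − (2)·row0  ⇒  L[2][0]=2, U row2=(0, 4, 0)
Step 2: pivot at (1,1) is 2.
  row2 ← row2 − (2)·row1  ⇒  L[2][1]=2, U row2=(0, 0, 1)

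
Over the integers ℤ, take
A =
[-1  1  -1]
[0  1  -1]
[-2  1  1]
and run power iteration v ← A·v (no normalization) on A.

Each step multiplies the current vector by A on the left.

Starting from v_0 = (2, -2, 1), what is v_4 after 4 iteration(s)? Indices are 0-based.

v_0 = (2, -2, 1).
v_1 = A·v_0 = (-5, -3, -5).
v_2 = A·v_1 = (7, 2, 2).
v_3 = A·v_2 = (-7, 0, -10).
v_4 = A·v_3 = (17, 10, 4).

v_4 = (17, 10, 4)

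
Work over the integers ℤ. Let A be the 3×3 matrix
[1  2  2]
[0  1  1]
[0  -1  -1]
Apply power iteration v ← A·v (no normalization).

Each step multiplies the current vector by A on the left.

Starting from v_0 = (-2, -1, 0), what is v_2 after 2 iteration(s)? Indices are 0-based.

v_0 = (-2, -1, 0).
v_1 = A·v_0 = (-4, -1, 1).
v_2 = A·v_1 = (-4, 0, 0).

v_2 = (-4, 0, 0)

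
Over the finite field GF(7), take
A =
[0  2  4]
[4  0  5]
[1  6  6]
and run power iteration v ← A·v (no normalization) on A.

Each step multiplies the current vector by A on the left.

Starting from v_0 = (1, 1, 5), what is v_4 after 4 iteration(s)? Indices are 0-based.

v_0 = (1, 1, 5).
v_1 = A·v_0 = (1, 1, 2).
v_2 = A·v_1 = (3, 0, 5).
v_3 = A·v_2 = (6, 2, 5).
v_4 = A·v_3 = (3, 0, 6).

v_4 = (3, 0, 6)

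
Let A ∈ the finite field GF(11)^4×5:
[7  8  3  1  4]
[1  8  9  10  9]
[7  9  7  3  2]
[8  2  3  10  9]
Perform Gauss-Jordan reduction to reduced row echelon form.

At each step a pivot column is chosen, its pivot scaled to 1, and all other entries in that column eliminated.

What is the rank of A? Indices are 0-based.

rank = 4

step 1: normalize row 0 (÷7) = (1, 9, 2, 8, 10)
  row 1: subtract 1×row0 = (0, 10, 7, 2, 10)
  row 2: subtract 7×row0 = (0, 1, 4, 2, 9)
  row 3: subtract 8×row0 = (0, 7, 9, 1, 6)
step 2: normalize row 1 (÷10) = (0, 1, 4, 9, 1)
  row 0: subtract 9×row1 = (1, 0, 10, 4, 1)
  row 2: subtract 1×row1 = (0, 0, 0, 4, 8)
  row 3: subtract 7×row1 = (0, 0, 3, 4, 10)
step 3: exchange rows 2,3
step 3: normalize row 2 (÷3) = (0, 0, 1, 5, 7)
  row 0: subtract 10×row2 = (1, 0, 0, 9, 8)
  row 1: subtract 4×row2 = (0, 1, 0, 0, 6)
step 4: normalize row 3 (÷4) = (0, 0, 0, 1, 2)
  row 0: subtract 9×row3 = (1, 0, 0, 0, 1)
  row 2: subtract 5×row3 = (0, 0, 1, 0, 8)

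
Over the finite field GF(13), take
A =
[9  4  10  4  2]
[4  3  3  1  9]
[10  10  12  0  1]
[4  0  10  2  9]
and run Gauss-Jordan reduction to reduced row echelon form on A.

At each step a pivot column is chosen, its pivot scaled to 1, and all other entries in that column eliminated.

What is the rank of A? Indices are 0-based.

step 1: normalize row 0 (÷9) = (1, 12, 4, 12, 6)
  row 1: subtract 4×row0 = (0, 7, 0, 5, 11)
  row 2: subtract 10×row0 = (0, 7, 11, 10, 6)
  row 3: subtract 4×row0 = (0, 4, 7, 6, 11)
step 2: normalize row 1 (÷7) = (0, 1, 0, 10, 9)
  row 0: subtract 12×row1 = (1, 0, 4, 9, 2)
  row 2: subtract 7×row1 = (0, 0, 11, 5, 8)
  row 3: subtract 4×row1 = (0, 0, 7, 5, 1)
step 3: normalize row 2 (÷11) = (0, 0, 1, 4, 9)
  row 0: subtract 4×row2 = (1, 0, 0, 6, 5)
  row 3: subtract 7×row2 = (0, 0, 0, 3, 3)
step 4: normalize row 3 (÷3) = (0, 0, 0, 1, 1)
  row 0: subtract 6×row3 = (1, 0, 0, 0, 12)
  row 1: subtract 10×row3 = (0, 1, 0, 0, 12)
  row 2: subtract 4×row3 = (0, 0, 1, 0, 5)

rank = 4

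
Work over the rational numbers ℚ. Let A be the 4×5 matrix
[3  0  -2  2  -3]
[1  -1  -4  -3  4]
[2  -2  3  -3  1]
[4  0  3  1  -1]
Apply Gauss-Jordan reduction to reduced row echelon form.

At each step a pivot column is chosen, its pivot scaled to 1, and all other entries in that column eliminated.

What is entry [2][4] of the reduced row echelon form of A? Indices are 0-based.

M[2][4] = -4/53

[1] R0 /= 3  ⇒  (1, 0, -2/3, 2/3, -1)
     R1 -= 1·R0  ⇒  (0, -1, -10/3, -11/3, 5)
     R2 -= 2·R0  ⇒  (0, -2, 13/3, -13/3, 3)
     R3 -= 4·R0  ⇒  (0, 0, 17/3, -5/3, 3)
[2] R1 /= -1  ⇒  (0, 1, 10/3, 11/3, -5)
     R2 -= -2·R1  ⇒  (0, 0, 11, 3, -7)
[3] R2 /= 11  ⇒  (0, 0, 1, 3/11, -7/11)
     R0 -= -2/3·R2  ⇒  (1, 0, 0, 28/33, -47/33)
     R1 -= 10/3·R2  ⇒  (0, 1, 0, 91/33, -95/33)
     R3 -= 17/3·R2  ⇒  (0, 0, 0, -106/33, 218/33)
[4] R3 /= -106/33  ⇒  (0, 0, 0, 1, -109/53)
     R0 -= 28/33·R3  ⇒  (1, 0, 0, 0, 17/53)
     R1 -= 91/33·R3  ⇒  (0, 1, 0, 0, 148/53)
     R2 -= 3/11·R3  ⇒  (0, 0, 1, 0, -4/53)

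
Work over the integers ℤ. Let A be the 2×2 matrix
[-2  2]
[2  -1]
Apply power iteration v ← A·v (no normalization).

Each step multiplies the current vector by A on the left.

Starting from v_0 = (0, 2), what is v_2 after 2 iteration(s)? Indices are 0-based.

v_0 = (0, 2).
v_1 = A·v_0 = (4, -2).
v_2 = A·v_1 = (-12, 10).

v_2 = (-12, 10)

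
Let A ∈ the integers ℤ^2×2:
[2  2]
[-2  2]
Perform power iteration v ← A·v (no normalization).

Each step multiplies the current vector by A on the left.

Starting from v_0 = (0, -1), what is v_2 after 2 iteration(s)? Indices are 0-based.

v_0 = (0, -1).
v_1 = A·v_0 = (-2, -2).
v_2 = A·v_1 = (-8, 0).

v_2 = (-8, 0)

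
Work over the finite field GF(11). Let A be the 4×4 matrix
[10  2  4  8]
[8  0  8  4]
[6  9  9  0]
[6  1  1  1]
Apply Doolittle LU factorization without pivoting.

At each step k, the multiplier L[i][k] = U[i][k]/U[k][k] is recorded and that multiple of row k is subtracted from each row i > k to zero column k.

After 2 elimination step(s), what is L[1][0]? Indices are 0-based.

L[1][0] = 3

k=0: U[0][0]=10
  eliminate (1,0): mult=3, new row 1: (0, 5, 7, 2); set L[1][0]=3
  eliminate (2,0): mult=5, new row 2: (0, 10, 0, 4); set L[2][0]=5
  eliminate (3,0): mult=5, new row 3: (0, 2, 3, 5); set L[3][0]=5
k=1: U[1][1]=5
  eliminate (2,1): mult=2, new row 2: (0, 0, 8, 0); set L[2][1]=2
  eliminate (3,1): mult=7, new row 3: (0, 0, 9, 2); set L[3][1]=7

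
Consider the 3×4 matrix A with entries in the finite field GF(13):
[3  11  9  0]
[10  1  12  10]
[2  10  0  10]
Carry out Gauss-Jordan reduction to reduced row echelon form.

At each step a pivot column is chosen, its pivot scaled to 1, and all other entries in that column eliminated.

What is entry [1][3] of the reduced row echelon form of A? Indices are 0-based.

M[1][3] = 8

step 1: normalize row 0 (÷3) = (1, 8, 3, 0)
  row 1: subtract 10×row0 = (0, 12, 8, 10)
  row 2: subtract 2×row0 = (0, 7, 7, 10)
step 2: normalize row 1 (÷12) = (0, 1, 5, 3)
  row 0: subtract 8×row1 = (1, 0, 2, 2)
  row 2: subtract 7×row1 = (0, 0, 11, 2)
step 3: normalize row 2 (÷11) = (0, 0, 1, 12)
  row 0: subtract 2×row2 = (1, 0, 0, 4)
  row 1: subtract 5×row2 = (0, 1, 0, 8)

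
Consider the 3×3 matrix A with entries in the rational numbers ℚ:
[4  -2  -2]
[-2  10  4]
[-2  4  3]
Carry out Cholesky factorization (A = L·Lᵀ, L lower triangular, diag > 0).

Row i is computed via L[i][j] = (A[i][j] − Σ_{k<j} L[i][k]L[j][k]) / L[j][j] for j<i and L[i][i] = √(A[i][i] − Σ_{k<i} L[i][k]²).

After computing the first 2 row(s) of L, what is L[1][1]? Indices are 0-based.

L[1][1] = 3

Step 1: L[0][0] = √(4) = 2.
  L[1][0] = (-2) / L[0][0] = -1.
Step 2: L[1][1] = √(9) = 3.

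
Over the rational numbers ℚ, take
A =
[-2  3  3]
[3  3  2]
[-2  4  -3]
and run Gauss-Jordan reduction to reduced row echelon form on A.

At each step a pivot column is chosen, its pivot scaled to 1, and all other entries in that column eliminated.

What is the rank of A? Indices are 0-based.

rank = 3

[1] R0 /= -2  ⇒  (1, -3/2, -3/2)
     R1 -= 3·R0  ⇒  (0, 15/2, 13/2)
     R2 -= -2·R0  ⇒  (0, 1, -6)
[2] R1 /= 15/2  ⇒  (0, 1, 13/15)
     R0 -= -3/2·R1  ⇒  (1, 0, -1/5)
     R2 -= 1·R1  ⇒  (0, 0, -103/15)
[3] R2 /= -103/15  ⇒  (0, 0, 1)
     R0 -= -1/5·R2  ⇒  (1, 0, 0)
     R1 -= 13/15·R2  ⇒  (0, 1, 0)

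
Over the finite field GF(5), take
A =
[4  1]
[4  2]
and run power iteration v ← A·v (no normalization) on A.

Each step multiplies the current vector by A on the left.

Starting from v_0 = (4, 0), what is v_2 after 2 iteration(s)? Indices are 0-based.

v_0 = (4, 0).
v_1 = A·v_0 = (1, 1).
v_2 = A·v_1 = (0, 1).

v_2 = (0, 1)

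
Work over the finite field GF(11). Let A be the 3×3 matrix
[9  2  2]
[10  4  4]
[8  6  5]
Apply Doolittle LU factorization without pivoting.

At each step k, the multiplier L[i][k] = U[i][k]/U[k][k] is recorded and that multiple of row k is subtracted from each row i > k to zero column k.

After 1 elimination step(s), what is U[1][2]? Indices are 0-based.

k=0: U[0][0]=9
  eliminate (1,0): mult=6, new row 1: (0, 3, 3); set L[1][0]=6
  eliminate (2,0): mult=7, new row 2: (0, 3, 2); set L[2][0]=7

U[1][2] = 3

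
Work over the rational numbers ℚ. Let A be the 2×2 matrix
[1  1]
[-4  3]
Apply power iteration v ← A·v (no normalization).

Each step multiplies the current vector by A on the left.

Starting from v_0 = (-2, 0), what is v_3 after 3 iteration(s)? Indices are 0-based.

v_3 = (38, 72)

v_0 = (-2, 0).
v_1 = A·v_0 = (-2, 8).
v_2 = A·v_1 = (6, 32).
v_3 = A·v_2 = (38, 72).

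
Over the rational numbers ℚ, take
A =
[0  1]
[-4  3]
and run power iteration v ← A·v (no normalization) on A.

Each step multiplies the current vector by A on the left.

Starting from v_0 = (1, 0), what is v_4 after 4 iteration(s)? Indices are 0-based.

v_0 = (1, 0).
v_1 = A·v_0 = (0, -4).
v_2 = A·v_1 = (-4, -12).
v_3 = A·v_2 = (-12, -20).
v_4 = A·v_3 = (-20, -12).

v_4 = (-20, -12)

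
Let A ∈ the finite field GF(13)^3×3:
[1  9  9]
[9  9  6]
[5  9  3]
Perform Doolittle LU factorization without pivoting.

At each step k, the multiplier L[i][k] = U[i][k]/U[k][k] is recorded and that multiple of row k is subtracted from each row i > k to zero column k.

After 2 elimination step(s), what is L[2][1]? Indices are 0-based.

L[2][1] = 7

k=0: U[0][0]=1
  eliminate (1,0): mult=9, new row 1: (0, 6, 3); set L[1][0]=9
  eliminate (2,0): mult=5, new row 2: (0, 3, 10); set L[2][0]=5
k=1: U[1][1]=6
  eliminate (2,1): mult=7, new row 2: (0, 0, 2); set L[2][1]=7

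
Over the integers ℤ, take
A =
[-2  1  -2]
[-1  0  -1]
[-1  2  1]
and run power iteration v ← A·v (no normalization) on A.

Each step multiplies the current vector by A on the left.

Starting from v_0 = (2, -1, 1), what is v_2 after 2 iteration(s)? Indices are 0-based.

v_2 = (17, 10, -2)

v_0 = (2, -1, 1).
v_1 = A·v_0 = (-7, -3, -3).
v_2 = A·v_1 = (17, 10, -2).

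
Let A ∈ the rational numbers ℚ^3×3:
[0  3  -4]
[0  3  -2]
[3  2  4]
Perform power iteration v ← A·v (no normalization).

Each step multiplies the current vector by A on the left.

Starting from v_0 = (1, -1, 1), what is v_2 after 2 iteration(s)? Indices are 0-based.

v_2 = (-35, -25, -11)

v_0 = (1, -1, 1).
v_1 = A·v_0 = (-7, -5, 5).
v_2 = A·v_1 = (-35, -25, -11).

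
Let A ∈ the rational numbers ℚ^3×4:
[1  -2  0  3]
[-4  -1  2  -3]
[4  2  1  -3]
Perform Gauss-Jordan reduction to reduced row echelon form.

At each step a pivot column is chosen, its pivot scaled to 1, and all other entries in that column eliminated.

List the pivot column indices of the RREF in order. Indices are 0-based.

pivot columns: 0, 1, 2

pivot(0,0)=1: scale R0 → (1, -2, 0, 3)
  clear (1,0): R1 −= (-4)R0 → (0, -9, 2, 9)
  clear (2,0): R2 −= (4)R0 → (0, 10, 1, -15)
pivot(1,1)=-9: scale R1 → (0, 1, -2/9, -1)
  clear (0,1): R0 −= (-2)R1 → (1, 0, -4/9, 1)
  clear (2,1): R2 −= (10)R1 → (0, 0, 29/9, -5)
pivot(2,2)=29/9: scale R2 → (0, 0, 1, -45/29)
  clear (0,2): R0 −= (-4/9)R2 → (1, 0, 0, 9/29)
  clear (1,2): R1 −= (-2/9)R2 → (0, 1, 0, -39/29)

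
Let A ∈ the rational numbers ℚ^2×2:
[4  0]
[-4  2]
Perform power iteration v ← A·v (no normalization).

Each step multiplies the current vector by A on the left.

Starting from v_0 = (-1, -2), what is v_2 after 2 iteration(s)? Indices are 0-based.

v_0 = (-1, -2).
v_1 = A·v_0 = (-4, 0).
v_2 = A·v_1 = (-16, 16).

v_2 = (-16, 16)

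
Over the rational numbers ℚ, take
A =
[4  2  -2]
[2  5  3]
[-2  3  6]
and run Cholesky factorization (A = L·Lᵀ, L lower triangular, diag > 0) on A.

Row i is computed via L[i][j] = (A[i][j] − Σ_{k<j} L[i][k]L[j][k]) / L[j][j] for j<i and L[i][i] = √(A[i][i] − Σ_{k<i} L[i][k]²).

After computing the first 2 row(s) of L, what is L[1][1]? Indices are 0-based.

L[1][1] = 2

Step 1: L[0][0] = √(4) = 2.
  L[1][0] = (2) / L[0][0] = 1.
Step 2: L[1][1] = √(4) = 2.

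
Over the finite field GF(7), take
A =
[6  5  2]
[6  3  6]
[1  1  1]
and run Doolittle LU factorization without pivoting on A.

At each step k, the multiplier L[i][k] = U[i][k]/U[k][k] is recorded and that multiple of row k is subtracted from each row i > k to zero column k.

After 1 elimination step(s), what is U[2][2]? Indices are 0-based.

U[2][2] = 3

[col 0] pivot 6
  R1 -= 1*R0 → (0, 5, 4)  (L[1][0] := 1)
  R2 -= 6*R0 → (0, 6, 3)  (L[2][0] := 6)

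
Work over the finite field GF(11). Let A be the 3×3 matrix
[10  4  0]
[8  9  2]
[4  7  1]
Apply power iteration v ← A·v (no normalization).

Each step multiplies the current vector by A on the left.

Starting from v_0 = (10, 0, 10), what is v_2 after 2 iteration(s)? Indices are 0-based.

v_0 = (10, 0, 10).
v_1 = A·v_0 = (1, 1, 6).
v_2 = A·v_1 = (3, 7, 6).

v_2 = (3, 7, 6)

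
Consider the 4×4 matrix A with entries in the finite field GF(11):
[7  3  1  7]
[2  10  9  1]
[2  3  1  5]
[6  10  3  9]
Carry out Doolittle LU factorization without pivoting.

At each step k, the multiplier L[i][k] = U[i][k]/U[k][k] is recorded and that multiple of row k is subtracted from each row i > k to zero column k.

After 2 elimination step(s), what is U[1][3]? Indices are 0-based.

k=0: U[0][0]=7
  eliminate (1,0): mult=5, new row 1: (0, 6, 4, 10); set L[1][0]=5
  eliminate (2,0): mult=5, new row 2: (0, 10, 7, 3); set L[2][0]=5
  eliminate (3,0): mult=4, new row 3: (0, 9, 10, 3); set L[3][0]=4
k=1: U[1][1]=6
  eliminate (2,1): mult=9, new row 2: (0, 0, 4, 1); set L[2][1]=9
  eliminate (3,1): mult=7, new row 3: (0, 0, 4, 10); set L[3][1]=7

U[1][3] = 10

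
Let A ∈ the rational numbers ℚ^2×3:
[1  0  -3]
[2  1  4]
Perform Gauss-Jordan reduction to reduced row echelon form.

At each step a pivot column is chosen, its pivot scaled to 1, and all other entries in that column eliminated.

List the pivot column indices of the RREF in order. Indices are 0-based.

pivot columns: 0, 1

step 1: normalize row 0 (÷1) = (1, 0, -3)
  row 1: subtract 2×row0 = (0, 1, 10)
step 2: normalize row 1 (÷1) = (0, 1, 10)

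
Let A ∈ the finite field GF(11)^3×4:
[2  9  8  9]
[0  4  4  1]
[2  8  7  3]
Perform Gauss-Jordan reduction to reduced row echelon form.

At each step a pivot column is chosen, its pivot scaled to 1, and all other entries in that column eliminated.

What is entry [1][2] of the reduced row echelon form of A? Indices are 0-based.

step 1: normalize row 0 (÷2) = (1, 10, 4, 10)
  row 2: subtract 2×row0 = (0, 10, 10, 5)
step 2: normalize row 1 (÷4) = (0, 1, 1, 3)
  row 0: subtract 10×row1 = (1, 0, 5, 2)
  row 2: subtract 10×row1 = (0, 0, 0, 8)
skip col 2 (zero from row 2)
step 3: normalize row 2 (÷8) = (0, 0, 0, 1)
  row 0: subtract 2×row2 = (1, 0, 5, 0)
  row 1: subtract 3×row2 = (0, 1, 1, 0)

M[1][2] = 1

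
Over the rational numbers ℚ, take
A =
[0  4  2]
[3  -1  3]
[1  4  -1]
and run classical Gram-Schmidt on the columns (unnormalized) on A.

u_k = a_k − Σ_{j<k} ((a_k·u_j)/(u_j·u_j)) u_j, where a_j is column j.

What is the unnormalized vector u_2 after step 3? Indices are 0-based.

u_2 = (650/329, 200/329, -600/329)

Step 1: u_0 = a_0 = (0, 3, 1).
Step 2: u_1 = a_1 − (1/10)·u_0 = (4, -13/10, 39/10).
Step 3: u_2 = a_2 − (4/5)·u_0 − (2/329)·u_1 = (650/329, 200/329, -600/329).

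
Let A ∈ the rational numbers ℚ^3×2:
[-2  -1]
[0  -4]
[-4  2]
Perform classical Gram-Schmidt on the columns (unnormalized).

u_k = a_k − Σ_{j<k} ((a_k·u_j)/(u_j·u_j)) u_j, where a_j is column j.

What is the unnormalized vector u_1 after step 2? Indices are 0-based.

Step 1: u_0 = a_0 = (-2, 0, -4).
Step 2: u_1 = a_1 − (-3/10)·u_0 = (-8/5, -4, 4/5).

u_1 = (-8/5, -4, 4/5)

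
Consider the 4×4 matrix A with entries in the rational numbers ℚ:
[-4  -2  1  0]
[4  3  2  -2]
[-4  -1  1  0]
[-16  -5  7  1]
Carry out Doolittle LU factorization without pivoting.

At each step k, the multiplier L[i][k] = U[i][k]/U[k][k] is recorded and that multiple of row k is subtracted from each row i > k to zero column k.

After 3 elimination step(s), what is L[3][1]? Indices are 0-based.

L[3][1] = 3

k=0: U[0][0]=-4
  eliminate (1,0): mult=-1, new row 1: (0, 1, 3, -2); set L[1][0]=-1
  eliminate (2,0): mult=1, new row 2: (0, 1, 0, 0); set L[2][0]=1
  eliminate (3,0): mult=4, new row 3: (0, 3, 3, 1); set L[3][0]=4
k=1: U[1][1]=1
  eliminate (2,1): mult=1, new row 2: (0, 0, -3, 2); set L[2][1]=1
  eliminate (3,1): mult=3, new row 3: (0, 0, -6, 7); set L[3][1]=3
k=2: U[2][2]=-3
  eliminate (3,2): mult=2, new row 3: (0, 0, 0, 3); set L[3][2]=2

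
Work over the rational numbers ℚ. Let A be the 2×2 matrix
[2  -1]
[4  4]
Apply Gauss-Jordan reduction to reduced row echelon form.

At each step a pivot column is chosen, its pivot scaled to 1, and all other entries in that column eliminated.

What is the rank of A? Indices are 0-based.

[1] R0 /= 2  ⇒  (1, -1/2)
     R1 -= 4·R0  ⇒  (0, 6)
[2] R1 /= 6  ⇒  (0, 1)
     R0 -= -1/2·R1  ⇒  (1, 0)

rank = 2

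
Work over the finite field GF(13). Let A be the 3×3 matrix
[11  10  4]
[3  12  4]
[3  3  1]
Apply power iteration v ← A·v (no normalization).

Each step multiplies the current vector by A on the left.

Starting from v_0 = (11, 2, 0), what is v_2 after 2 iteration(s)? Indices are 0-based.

v_2 = (2, 2, 9)

v_0 = (11, 2, 0).
v_1 = A·v_0 = (11, 5, 0).
v_2 = A·v_1 = (2, 2, 9).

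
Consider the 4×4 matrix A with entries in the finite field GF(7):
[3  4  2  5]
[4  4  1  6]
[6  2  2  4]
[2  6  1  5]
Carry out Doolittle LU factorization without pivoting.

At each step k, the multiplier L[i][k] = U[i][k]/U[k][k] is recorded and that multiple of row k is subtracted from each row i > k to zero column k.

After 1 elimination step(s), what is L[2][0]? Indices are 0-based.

k=0: U[0][0]=3
  eliminate (1,0): mult=6, new row 1: (0, 1, 3, 4); set L[1][0]=6
  eliminate (2,0): mult=2, new row 2: (0, 1, 5, 1); set L[2][0]=2
  eliminate (3,0): mult=3, new row 3: (0, 1, 2, 4); set L[3][0]=3

L[2][0] = 2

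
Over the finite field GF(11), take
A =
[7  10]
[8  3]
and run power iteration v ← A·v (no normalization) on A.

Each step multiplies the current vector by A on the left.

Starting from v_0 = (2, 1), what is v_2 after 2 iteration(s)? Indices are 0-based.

v_2 = (6, 7)

v_0 = (2, 1).
v_1 = A·v_0 = (2, 8).
v_2 = A·v_1 = (6, 7).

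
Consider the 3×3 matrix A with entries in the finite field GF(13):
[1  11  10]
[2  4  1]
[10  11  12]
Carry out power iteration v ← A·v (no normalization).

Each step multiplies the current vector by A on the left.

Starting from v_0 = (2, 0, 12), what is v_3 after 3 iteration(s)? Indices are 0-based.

v_0 = (2, 0, 12).
v_1 = A·v_0 = (5, 3, 8).
v_2 = A·v_1 = (1, 4, 10).
v_3 = A·v_2 = (2, 2, 5).

v_3 = (2, 2, 5)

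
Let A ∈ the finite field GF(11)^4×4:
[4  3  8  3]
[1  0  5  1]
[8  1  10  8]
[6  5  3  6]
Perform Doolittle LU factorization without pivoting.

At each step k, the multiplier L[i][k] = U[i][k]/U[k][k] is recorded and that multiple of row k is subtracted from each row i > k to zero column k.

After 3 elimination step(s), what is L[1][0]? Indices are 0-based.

k=0: U[0][0]=4
  eliminate (1,0): mult=3, new row 1: (0, 2, 3, 3); set L[1][0]=3
  eliminate (2,0): mult=2, new row 2: (0, 6, 5, 2); set L[2][0]=2
  eliminate (3,0): mult=7, new row 3: (0, 6, 2, 7); set L[3][0]=7
k=1: U[1][1]=2
  eliminate (2,1): mult=3, new row 2: (0, 0, 7, 4); set L[2][1]=3
  eliminate (3,1): mult=3, new row 3: (0, 0, 4, 9); set L[3][1]=3
k=2: U[2][2]=7
  eliminate (3,2): mult=10, new row 3: (0, 0, 0, 2); set L[3][2]=10

L[1][0] = 3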